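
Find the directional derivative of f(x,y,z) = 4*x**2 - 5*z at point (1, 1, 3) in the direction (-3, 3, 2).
-17*sqrt(22)/11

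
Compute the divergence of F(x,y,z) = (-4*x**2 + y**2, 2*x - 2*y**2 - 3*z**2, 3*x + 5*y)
-8*x - 4*y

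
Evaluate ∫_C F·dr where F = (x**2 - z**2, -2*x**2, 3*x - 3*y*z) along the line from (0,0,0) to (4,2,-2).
-76/3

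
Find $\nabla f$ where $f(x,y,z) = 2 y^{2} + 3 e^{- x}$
(-3*exp(-x), 4*y, 0)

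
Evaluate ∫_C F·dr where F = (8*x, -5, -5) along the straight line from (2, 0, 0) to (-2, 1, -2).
5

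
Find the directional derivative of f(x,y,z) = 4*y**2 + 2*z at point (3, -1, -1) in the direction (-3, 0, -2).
-4*sqrt(13)/13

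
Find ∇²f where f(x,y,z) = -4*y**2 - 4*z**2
-16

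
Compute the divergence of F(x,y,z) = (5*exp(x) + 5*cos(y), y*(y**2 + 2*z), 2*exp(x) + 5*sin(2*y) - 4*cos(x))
3*y**2 + 2*z + 5*exp(x)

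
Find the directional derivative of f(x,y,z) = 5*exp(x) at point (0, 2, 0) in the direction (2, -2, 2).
5*sqrt(3)/3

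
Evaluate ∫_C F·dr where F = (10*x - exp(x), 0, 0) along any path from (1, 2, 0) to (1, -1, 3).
0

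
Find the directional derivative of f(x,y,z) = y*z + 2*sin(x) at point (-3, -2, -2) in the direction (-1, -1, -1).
2*sqrt(3)*(2 - cos(3))/3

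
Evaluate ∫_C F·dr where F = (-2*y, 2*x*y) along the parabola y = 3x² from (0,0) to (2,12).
1072/5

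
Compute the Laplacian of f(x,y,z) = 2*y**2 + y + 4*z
4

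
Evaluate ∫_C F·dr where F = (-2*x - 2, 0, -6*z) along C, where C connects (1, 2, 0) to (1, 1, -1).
-3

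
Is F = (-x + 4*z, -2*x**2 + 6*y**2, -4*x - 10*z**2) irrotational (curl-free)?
No, ∇×F = (0, 8, -4*x)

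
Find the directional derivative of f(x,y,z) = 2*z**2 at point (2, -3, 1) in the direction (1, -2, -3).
-6*sqrt(14)/7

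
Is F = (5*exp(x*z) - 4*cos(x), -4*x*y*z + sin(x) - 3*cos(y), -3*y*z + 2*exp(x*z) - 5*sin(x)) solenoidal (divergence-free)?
No, ∇·F = -4*x*z + 2*x*exp(x*z) - 3*y + 5*z*exp(x*z) + 4*sin(x) + 3*sin(y)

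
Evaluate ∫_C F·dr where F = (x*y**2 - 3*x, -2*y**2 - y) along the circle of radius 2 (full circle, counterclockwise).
0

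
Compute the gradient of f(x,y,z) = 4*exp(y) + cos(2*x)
(-2*sin(2*x), 4*exp(y), 0)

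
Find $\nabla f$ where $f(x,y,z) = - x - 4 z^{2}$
(-1, 0, -8*z)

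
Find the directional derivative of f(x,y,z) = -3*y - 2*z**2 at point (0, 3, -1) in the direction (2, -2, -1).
2/3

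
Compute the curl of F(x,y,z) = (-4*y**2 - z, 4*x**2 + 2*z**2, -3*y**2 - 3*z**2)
(-6*y - 4*z, -1, 8*x + 8*y)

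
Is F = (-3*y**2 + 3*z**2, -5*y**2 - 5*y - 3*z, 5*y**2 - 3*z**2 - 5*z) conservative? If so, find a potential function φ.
No, ∇×F = (10*y + 3, 6*z, 6*y) ≠ 0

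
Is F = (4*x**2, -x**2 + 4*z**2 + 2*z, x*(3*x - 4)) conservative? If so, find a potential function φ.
No, ∇×F = (-8*z - 2, 4 - 6*x, -2*x) ≠ 0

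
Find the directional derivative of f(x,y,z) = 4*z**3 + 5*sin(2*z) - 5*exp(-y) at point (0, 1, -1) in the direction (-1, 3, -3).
3*sqrt(19)*(-2*E*(5*cos(2) + 6) + 5)*exp(-1)/19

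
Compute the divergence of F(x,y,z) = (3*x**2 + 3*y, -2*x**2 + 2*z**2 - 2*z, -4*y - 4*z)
6*x - 4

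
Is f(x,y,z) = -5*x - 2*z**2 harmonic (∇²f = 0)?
No, ∇²f = -4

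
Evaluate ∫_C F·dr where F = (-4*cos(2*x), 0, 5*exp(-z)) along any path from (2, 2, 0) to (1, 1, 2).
-2*sin(2) + 2*sin(4) - 5*exp(-2) + 5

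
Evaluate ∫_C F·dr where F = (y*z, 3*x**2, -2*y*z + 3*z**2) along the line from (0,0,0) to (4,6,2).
104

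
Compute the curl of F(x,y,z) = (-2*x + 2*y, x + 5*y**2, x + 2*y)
(2, -1, -1)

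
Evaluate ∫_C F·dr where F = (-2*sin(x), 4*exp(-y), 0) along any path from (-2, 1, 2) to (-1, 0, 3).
-4 - 2*cos(2) + 2*cos(1) + 4*exp(-1)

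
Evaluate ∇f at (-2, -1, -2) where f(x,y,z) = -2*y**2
(0, 4, 0)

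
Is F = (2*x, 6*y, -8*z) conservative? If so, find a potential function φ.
Yes, F is conservative. φ = x**2 + 3*y**2 - 4*z**2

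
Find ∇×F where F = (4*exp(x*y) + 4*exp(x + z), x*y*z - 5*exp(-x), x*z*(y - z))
(x*(-y + z), -z*(y - z) + 4*exp(x + z), -4*x*exp(x*y) + y*z + 5*exp(-x))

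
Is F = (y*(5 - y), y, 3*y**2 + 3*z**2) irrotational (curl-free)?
No, ∇×F = (6*y, 0, 2*y - 5)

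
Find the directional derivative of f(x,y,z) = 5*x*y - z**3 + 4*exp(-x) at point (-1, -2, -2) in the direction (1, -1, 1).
sqrt(3)*(-17 - 4*E)/3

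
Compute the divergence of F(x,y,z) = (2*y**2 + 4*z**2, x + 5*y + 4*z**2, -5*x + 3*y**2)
5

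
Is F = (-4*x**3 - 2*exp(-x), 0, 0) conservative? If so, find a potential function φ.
Yes, F is conservative. φ = -x**4 + 2*exp(-x)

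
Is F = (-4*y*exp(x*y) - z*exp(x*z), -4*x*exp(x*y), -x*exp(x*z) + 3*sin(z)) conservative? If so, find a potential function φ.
Yes, F is conservative. φ = -4*exp(x*y) - exp(x*z) - 3*cos(z)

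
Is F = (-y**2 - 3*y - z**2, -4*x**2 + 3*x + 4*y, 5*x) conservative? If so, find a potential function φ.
No, ∇×F = (0, -2*z - 5, -8*x + 2*y + 6) ≠ 0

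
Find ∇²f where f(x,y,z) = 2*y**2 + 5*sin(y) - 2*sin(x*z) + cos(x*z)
x**2*(2*sin(x*z) - cos(x*z)) + z**2*(2*sin(x*z) - cos(x*z)) - 5*sin(y) + 4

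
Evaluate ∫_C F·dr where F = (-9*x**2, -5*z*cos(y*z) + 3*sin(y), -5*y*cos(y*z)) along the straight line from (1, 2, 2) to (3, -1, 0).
-78 + 5*sin(4) - 3*cos(1) + 3*cos(2)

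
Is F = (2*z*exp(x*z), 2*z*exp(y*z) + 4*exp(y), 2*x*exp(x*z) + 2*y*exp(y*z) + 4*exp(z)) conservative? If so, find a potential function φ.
Yes, F is conservative. φ = 4*exp(y) + 4*exp(z) + 2*exp(x*z) + 2*exp(y*z)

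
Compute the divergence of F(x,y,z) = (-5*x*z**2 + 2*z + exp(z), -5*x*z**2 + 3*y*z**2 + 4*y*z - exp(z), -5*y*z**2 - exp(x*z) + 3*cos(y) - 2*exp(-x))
-x*exp(x*z) - 10*y*z - 2*z**2 + 4*z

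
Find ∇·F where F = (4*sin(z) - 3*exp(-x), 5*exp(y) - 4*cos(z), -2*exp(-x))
5*exp(y) + 3*exp(-x)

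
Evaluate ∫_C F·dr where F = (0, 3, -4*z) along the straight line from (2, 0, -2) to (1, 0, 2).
0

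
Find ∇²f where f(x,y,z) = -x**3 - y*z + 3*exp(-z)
-6*x + 3*exp(-z)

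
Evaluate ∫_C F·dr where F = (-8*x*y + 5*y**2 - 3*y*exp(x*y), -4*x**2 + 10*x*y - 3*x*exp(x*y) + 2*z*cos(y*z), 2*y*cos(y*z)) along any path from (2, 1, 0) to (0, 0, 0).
3 + 3*exp(2)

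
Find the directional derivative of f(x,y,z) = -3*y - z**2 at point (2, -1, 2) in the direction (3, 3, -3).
sqrt(3)/3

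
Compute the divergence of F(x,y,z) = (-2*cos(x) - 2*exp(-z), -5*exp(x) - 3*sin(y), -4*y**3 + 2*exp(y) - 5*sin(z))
2*sin(x) - 3*cos(y) - 5*cos(z)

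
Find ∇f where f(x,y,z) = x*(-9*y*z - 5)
(-9*y*z - 5, -9*x*z, -9*x*y)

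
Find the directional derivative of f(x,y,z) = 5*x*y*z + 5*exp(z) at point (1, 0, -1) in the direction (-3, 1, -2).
5*sqrt(14)*(-E - 2)*exp(-1)/14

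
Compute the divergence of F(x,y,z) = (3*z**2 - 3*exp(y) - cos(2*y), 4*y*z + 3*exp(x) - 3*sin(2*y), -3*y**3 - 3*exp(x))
4*z - 6*cos(2*y)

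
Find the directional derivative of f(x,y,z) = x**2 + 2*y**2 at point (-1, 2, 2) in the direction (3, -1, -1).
-14*sqrt(11)/11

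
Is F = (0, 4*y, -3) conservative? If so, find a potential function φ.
Yes, F is conservative. φ = 2*y**2 - 3*z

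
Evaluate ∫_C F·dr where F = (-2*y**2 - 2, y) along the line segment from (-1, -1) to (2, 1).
-8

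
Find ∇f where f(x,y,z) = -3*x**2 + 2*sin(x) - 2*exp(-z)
(-6*x + 2*cos(x), 0, 2*exp(-z))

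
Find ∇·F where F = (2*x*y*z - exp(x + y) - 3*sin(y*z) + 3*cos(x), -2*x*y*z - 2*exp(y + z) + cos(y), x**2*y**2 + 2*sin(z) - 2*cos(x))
-2*x*z + 2*y*z - exp(x + y) - 2*exp(y + z) - 3*sin(x) - sin(y) + 2*cos(z)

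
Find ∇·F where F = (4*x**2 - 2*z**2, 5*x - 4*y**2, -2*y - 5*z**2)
8*x - 8*y - 10*z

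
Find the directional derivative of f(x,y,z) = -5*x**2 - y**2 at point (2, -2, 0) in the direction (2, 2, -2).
-16*sqrt(3)/3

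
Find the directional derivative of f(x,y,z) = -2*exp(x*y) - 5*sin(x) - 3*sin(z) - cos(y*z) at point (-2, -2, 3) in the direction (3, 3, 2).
sqrt(22)*(-5*sin(6) - 6*cos(3) - 15*cos(2) + 24*exp(4))/22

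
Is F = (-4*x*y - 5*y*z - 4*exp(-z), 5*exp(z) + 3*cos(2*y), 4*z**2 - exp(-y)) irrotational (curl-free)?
No, ∇×F = (-5*exp(z) + exp(-y), -5*y + 4*exp(-z), 4*x + 5*z)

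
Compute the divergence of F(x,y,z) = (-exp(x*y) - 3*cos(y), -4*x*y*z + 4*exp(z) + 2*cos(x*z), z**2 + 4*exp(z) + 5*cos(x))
-4*x*z - y*exp(x*y) + 2*z + 4*exp(z)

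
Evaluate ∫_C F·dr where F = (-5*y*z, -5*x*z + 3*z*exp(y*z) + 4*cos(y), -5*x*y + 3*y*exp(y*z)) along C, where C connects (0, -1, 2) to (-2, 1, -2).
-20 + 8*sin(1)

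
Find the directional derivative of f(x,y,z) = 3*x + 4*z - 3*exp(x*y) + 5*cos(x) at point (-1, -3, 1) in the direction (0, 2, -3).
6*sqrt(13)*(-2 + exp(3))/13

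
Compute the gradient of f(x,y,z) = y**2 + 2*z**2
(0, 2*y, 4*z)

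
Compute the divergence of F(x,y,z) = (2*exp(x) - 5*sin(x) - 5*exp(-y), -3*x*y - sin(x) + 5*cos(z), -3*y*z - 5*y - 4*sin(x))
-3*x - 3*y + 2*exp(x) - 5*cos(x)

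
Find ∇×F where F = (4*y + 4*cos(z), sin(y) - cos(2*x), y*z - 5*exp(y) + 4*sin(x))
(z - 5*exp(y), -4*sin(z) - 4*cos(x), 2*sin(2*x) - 4)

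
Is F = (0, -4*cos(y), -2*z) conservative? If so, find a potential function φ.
Yes, F is conservative. φ = -z**2 - 4*sin(y)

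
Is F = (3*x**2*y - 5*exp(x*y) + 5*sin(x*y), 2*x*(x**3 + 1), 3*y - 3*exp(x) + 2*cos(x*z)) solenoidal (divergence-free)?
No, ∇·F = 6*x*y - 2*x*sin(x*z) - 5*y*exp(x*y) + 5*y*cos(x*y)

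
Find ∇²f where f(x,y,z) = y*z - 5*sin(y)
5*sin(y)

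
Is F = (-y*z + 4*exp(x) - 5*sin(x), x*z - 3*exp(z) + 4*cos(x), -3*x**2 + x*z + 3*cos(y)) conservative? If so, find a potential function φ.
No, ∇×F = (-x + 3*exp(z) - 3*sin(y), 6*x - y - z, 2*z - 4*sin(x)) ≠ 0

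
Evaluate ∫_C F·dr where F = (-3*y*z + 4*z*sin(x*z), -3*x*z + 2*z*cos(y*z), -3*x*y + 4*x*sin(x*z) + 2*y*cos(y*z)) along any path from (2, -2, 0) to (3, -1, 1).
-2*sin(1) - 4*cos(3) + 13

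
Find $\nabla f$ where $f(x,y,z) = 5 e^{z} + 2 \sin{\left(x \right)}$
(2*cos(x), 0, 5*exp(z))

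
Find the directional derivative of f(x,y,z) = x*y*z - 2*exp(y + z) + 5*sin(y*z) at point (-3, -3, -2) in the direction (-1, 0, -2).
2*sqrt(5)*(-12*exp(5) + 2 + 15*exp(5)*cos(6))*exp(-5)/5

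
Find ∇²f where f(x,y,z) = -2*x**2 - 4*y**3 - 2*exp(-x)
-24*y - 4 - 2*exp(-x)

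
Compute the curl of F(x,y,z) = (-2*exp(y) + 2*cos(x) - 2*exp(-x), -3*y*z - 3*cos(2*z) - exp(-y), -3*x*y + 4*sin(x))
(-3*x + 3*y - 6*sin(2*z), 3*y - 4*cos(x), 2*exp(y))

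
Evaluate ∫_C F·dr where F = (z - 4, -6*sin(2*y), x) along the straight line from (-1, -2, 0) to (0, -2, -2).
-4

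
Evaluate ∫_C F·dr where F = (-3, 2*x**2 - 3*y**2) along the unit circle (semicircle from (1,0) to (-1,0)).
6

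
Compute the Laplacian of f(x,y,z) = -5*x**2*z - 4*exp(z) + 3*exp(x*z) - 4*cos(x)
3*x**2*exp(x*z) + 3*z**2*exp(x*z) - 10*z - 4*exp(z) + 4*cos(x)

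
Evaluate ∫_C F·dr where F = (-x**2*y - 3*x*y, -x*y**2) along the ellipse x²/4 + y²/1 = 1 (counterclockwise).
3*pi/2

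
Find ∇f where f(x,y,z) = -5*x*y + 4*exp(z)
(-5*y, -5*x, 4*exp(z))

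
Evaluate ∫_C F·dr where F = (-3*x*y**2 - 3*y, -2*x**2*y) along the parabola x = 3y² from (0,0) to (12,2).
-816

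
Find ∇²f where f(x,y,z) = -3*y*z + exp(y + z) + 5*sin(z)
2*exp(y + z) - 5*sin(z)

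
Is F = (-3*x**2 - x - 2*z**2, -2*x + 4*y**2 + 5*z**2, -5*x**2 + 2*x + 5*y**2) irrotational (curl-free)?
No, ∇×F = (10*y - 10*z, 10*x - 4*z - 2, -2)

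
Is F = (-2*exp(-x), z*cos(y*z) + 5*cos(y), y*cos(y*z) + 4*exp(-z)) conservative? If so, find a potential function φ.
Yes, F is conservative. φ = 5*sin(y) + sin(y*z) - 4*exp(-z) + 2*exp(-x)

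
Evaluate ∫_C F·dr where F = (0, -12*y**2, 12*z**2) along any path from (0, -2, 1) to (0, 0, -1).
-40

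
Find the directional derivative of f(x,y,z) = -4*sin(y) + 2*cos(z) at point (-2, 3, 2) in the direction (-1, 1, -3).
2*sqrt(11)*(-2*cos(3) + 3*sin(2))/11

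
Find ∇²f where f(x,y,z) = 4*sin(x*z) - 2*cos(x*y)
-4*x**2*sin(x*z) + 2*x**2*cos(x*y) + 2*y**2*cos(x*y) - 4*z**2*sin(x*z)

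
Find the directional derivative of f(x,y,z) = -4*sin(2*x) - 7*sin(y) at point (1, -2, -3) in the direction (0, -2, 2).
7*sqrt(2)*cos(2)/2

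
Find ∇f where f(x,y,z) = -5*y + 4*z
(0, -5, 4)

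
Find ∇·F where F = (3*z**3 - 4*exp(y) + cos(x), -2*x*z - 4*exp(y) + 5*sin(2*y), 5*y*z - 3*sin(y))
5*y - 4*exp(y) - sin(x) + 10*cos(2*y)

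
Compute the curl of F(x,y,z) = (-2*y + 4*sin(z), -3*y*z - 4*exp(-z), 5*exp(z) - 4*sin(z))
(3*y - 4*exp(-z), 4*cos(z), 2)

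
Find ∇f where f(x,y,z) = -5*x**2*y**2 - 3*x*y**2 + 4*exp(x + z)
(-10*x*y**2 - 3*y**2 + 4*exp(x + z), 2*x*y*(-5*x - 3), 4*exp(x + z))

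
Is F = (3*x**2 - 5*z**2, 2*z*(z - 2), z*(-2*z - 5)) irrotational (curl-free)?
No, ∇×F = (4 - 4*z, -10*z, 0)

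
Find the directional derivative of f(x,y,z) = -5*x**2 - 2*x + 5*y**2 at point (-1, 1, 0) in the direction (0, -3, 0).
-10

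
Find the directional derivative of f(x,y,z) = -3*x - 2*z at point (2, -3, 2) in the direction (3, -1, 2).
-13*sqrt(14)/14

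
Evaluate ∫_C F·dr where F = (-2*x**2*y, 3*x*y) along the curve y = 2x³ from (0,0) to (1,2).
94/21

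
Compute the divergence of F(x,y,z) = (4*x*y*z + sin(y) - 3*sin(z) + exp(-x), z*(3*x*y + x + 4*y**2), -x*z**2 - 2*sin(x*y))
x*z + 12*y*z - exp(-x)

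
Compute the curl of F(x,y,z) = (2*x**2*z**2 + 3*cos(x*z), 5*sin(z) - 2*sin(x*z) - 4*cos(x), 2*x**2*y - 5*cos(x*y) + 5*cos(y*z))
(2*x**2 + 5*x*sin(x*y) + 2*x*cos(x*z) - 5*z*sin(y*z) - 5*cos(z), 4*x**2*z - 4*x*y - 3*x*sin(x*z) - 5*y*sin(x*y), -2*z*cos(x*z) + 4*sin(x))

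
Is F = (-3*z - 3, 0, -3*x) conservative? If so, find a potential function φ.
Yes, F is conservative. φ = 3*x*(-z - 1)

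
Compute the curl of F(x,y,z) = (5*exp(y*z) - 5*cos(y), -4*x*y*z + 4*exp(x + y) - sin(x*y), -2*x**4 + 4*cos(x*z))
(4*x*y, 8*x**3 + 5*y*exp(y*z) + 4*z*sin(x*z), -4*y*z - y*cos(x*y) - 5*z*exp(y*z) + 4*exp(x + y) - 5*sin(y))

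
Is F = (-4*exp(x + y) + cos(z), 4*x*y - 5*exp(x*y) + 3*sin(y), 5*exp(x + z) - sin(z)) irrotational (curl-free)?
No, ∇×F = (0, -5*exp(x + z) - sin(z), -5*y*exp(x*y) + 4*y + 4*exp(x + y))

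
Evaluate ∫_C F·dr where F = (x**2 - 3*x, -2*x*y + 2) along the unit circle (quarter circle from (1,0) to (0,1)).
5/2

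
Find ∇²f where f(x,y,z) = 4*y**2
8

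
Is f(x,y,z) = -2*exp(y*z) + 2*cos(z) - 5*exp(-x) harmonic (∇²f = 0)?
No, ∇²f = (-2*(y**2*exp(y*z) + z**2*exp(y*z) + cos(z))*exp(x) - 5)*exp(-x)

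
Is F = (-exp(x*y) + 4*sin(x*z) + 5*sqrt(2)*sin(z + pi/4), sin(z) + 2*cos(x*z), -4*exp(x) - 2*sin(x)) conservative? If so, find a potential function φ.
No, ∇×F = (2*x*sin(x*z) - cos(z), 4*x*cos(x*z) + 4*exp(x) + 2*cos(x) + 5*sqrt(2)*cos(z + pi/4), x*exp(x*y) - 2*z*sin(x*z)) ≠ 0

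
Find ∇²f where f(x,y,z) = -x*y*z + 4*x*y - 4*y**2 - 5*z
-8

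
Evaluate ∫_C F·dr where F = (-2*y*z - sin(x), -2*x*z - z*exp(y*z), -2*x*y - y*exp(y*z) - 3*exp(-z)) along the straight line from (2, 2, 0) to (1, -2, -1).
-exp(2) - 6 - cos(2) + cos(1) + 3*E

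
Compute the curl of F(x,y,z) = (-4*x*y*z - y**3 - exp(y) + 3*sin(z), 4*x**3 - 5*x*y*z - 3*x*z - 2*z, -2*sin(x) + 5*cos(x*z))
(5*x*y + 3*x + 2, -4*x*y + 5*z*sin(x*z) + 2*cos(x) + 3*cos(z), 12*x**2 + 4*x*z + 3*y**2 - 5*y*z - 3*z + exp(y))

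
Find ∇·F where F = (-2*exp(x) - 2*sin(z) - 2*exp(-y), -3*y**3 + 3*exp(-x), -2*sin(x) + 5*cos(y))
-9*y**2 - 2*exp(x)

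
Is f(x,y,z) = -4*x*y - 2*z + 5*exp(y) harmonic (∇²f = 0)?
No, ∇²f = 5*exp(y)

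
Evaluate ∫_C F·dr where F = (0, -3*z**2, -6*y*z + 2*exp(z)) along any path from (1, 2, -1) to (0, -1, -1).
9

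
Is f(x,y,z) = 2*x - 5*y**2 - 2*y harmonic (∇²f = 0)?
No, ∇²f = -10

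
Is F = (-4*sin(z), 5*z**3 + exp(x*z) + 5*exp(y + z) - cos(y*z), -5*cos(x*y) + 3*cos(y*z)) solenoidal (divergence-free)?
No, ∇·F = -3*y*sin(y*z) + z*sin(y*z) + 5*exp(y + z)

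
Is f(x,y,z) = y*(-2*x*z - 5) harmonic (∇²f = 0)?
Yes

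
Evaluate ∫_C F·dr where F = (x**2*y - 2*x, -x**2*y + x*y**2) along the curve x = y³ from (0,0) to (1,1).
-79/120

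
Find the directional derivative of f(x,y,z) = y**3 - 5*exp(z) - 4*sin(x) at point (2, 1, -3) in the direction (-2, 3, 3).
sqrt(22)*(-15 + (8*cos(2) + 9)*exp(3))*exp(-3)/22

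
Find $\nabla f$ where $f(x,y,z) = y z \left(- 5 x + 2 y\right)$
(-5*y*z, z*(-5*x + 4*y), y*(-5*x + 2*y))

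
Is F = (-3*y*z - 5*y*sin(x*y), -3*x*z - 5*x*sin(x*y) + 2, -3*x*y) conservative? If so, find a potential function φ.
Yes, F is conservative. φ = -3*x*y*z + 2*y + 5*cos(x*y)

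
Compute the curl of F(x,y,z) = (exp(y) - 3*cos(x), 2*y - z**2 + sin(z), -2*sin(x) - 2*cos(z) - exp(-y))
(2*z - cos(z) + exp(-y), 2*cos(x), -exp(y))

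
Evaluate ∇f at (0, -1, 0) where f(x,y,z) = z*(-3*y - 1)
(0, 0, 2)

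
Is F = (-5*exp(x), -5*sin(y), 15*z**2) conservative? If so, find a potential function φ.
Yes, F is conservative. φ = 5*z**3 - 5*exp(x) + 5*cos(y)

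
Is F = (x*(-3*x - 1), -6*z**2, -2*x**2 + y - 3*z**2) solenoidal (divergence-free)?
No, ∇·F = -6*x - 6*z - 1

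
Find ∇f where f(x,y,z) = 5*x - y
(5, -1, 0)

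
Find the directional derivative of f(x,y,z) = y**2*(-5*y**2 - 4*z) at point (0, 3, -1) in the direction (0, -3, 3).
240*sqrt(2)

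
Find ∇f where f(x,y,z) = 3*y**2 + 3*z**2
(0, 6*y, 6*z)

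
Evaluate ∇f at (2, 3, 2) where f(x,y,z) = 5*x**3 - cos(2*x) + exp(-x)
(2*sin(4) - exp(-2) + 60, 0, 0)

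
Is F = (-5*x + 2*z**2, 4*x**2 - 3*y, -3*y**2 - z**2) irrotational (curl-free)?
No, ∇×F = (-6*y, 4*z, 8*x)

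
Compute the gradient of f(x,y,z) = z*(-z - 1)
(0, 0, -2*z - 1)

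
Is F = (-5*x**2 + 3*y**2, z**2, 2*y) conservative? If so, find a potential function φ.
No, ∇×F = (2 - 2*z, 0, -6*y) ≠ 0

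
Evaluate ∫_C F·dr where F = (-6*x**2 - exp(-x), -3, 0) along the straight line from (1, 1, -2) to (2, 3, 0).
-20 - exp(-1) + exp(-2)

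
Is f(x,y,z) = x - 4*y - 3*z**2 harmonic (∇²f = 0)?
No, ∇²f = -6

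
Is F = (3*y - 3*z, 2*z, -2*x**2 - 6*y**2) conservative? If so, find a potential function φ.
No, ∇×F = (-12*y - 2, 4*x - 3, -3) ≠ 0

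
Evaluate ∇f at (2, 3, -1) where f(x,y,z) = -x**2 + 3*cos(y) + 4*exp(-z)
(-4, -3*sin(3), -4*E)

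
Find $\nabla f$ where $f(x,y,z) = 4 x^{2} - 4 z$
(8*x, 0, -4)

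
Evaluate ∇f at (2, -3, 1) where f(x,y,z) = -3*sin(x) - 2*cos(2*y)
(-3*cos(2), -4*sin(6), 0)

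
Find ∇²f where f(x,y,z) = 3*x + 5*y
0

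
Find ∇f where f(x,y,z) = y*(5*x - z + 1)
(5*y, 5*x - z + 1, -y)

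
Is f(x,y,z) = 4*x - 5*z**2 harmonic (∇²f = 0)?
No, ∇²f = -10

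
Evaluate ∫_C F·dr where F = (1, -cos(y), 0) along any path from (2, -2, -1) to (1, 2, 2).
-2*sin(2) - 1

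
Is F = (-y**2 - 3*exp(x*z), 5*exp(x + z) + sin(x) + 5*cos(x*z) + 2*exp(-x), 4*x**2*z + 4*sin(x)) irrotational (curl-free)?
No, ∇×F = (5*x*sin(x*z) - 5*exp(x + z), -8*x*z - 3*x*exp(x*z) - 4*cos(x), 2*y - 5*z*sin(x*z) + 5*exp(x + z) + cos(x) - 2*exp(-x))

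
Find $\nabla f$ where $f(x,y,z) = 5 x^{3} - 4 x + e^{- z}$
(15*x**2 - 4, 0, -exp(-z))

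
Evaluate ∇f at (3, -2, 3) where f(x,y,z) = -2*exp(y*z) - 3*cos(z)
(0, -6*exp(-6), 4*exp(-6) + 3*sin(3))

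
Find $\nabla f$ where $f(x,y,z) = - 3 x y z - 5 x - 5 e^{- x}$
(-3*y*z - 5 + 5*exp(-x), -3*x*z, -3*x*y)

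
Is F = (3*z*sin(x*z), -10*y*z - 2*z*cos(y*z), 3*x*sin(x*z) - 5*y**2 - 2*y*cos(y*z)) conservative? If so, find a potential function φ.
Yes, F is conservative. φ = -5*y**2*z - 2*sin(y*z) - 3*cos(x*z)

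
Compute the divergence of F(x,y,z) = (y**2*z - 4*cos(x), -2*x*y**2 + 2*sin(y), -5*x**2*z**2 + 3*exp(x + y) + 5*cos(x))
-10*x**2*z - 4*x*y + 4*sin(x) + 2*cos(y)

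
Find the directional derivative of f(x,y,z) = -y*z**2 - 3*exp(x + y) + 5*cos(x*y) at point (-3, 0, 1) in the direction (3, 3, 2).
3*sqrt(22)*(-exp(3) - 6)*exp(-3)/22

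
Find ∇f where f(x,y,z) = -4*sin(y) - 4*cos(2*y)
(0, 4*(4*sin(y) - 1)*cos(y), 0)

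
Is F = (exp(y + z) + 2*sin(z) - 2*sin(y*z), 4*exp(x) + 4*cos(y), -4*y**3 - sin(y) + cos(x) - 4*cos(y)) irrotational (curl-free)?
No, ∇×F = (-12*y**2 + 4*sin(y) - cos(y), -2*y*cos(y*z) + exp(y + z) + sin(x) + 2*cos(z), 2*z*cos(y*z) + 4*exp(x) - exp(y + z))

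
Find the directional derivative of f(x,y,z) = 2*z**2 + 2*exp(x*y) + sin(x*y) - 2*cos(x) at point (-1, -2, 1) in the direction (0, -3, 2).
sqrt(13)*(3*cos(2) + 8 + 6*exp(2))/13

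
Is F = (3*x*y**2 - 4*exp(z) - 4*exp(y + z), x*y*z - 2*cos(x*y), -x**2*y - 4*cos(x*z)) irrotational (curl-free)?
No, ∇×F = (x*(-x - y), 2*x*y - 4*z*sin(x*z) - 4*exp(z) - 4*exp(y + z), -6*x*y + y*z + 2*y*sin(x*y) + 4*exp(y + z))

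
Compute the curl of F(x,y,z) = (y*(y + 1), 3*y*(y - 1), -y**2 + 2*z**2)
(-2*y, 0, -2*y - 1)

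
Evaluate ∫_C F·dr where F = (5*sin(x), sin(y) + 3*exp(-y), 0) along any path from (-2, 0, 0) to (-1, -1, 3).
-3*E - 6*cos(1) + 5*cos(2) + 4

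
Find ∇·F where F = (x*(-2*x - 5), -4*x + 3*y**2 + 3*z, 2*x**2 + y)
-4*x + 6*y - 5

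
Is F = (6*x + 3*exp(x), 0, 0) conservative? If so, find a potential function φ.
Yes, F is conservative. φ = 3*x**2 + 3*exp(x)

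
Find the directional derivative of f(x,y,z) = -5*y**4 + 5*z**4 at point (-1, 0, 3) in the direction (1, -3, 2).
540*sqrt(14)/7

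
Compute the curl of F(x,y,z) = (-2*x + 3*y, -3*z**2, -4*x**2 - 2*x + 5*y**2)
(10*y + 6*z, 8*x + 2, -3)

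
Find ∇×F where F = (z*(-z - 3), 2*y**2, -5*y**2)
(-10*y, -2*z - 3, 0)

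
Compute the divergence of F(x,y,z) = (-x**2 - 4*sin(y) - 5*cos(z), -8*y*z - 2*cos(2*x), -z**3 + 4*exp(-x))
-2*x - 3*z**2 - 8*z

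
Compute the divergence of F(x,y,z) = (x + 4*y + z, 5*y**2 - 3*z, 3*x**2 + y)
10*y + 1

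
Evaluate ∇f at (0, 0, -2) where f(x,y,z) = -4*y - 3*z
(0, -4, -3)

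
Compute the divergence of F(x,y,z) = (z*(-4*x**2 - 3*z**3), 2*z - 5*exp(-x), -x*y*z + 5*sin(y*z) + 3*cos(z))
-x*y - 8*x*z + 5*y*cos(y*z) - 3*sin(z)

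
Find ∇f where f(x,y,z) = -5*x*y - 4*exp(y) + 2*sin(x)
(-5*y + 2*cos(x), -5*x - 4*exp(y), 0)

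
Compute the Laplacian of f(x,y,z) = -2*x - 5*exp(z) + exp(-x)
-5*exp(z) + exp(-x)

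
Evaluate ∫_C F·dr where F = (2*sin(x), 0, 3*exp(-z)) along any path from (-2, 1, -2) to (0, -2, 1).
-2 - 3*exp(-1) + 2*cos(2) + 3*exp(2)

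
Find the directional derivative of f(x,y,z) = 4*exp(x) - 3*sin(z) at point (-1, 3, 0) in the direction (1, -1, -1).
sqrt(3)*(4/3 + E)*exp(-1)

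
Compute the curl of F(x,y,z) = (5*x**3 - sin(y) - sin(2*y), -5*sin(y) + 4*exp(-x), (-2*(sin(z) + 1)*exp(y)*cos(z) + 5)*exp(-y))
(-5*exp(-y), 0, cos(y) + 2*cos(2*y) - 4*exp(-x))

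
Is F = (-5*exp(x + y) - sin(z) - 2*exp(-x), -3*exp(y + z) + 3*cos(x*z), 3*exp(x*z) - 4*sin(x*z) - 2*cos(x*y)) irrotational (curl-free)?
No, ∇×F = (2*x*sin(x*y) + 3*x*sin(x*z) + 3*exp(y + z), -2*y*sin(x*y) - 3*z*exp(x*z) + 4*z*cos(x*z) - cos(z), -3*z*sin(x*z) + 5*exp(x + y))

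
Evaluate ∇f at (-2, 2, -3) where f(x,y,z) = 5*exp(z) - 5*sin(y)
(0, -5*cos(2), 5*exp(-3))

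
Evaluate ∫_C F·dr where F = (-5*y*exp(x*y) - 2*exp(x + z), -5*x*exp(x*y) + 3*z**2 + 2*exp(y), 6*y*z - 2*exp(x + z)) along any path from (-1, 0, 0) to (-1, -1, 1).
-5*E - 2 + 4*exp(-1)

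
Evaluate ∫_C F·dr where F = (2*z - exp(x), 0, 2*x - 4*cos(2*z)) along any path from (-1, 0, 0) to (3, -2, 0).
(1 - exp(4))*exp(-1)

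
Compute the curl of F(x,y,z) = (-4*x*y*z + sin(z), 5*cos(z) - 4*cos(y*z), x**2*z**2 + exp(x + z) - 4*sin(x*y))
(-4*x*cos(x*y) - 4*y*sin(y*z) + 5*sin(z), -4*x*y - 2*x*z**2 + 4*y*cos(x*y) - exp(x + z) + cos(z), 4*x*z)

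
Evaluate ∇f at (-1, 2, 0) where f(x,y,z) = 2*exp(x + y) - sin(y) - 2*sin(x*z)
(2*E, -cos(2) + 2*E, 2)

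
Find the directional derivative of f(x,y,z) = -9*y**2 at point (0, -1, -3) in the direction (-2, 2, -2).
6*sqrt(3)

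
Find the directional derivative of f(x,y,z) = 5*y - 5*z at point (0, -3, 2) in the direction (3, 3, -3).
10*sqrt(3)/3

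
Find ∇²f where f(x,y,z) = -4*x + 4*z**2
8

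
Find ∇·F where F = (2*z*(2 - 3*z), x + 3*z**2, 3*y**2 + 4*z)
4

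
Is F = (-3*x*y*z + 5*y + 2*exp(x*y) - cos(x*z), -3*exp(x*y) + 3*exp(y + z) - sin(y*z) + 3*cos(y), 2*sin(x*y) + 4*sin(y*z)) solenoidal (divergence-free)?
No, ∇·F = -3*x*exp(x*y) - 3*y*z + 2*y*exp(x*y) + 4*y*cos(y*z) + z*sin(x*z) - z*cos(y*z) + 3*exp(y + z) - 3*sin(y)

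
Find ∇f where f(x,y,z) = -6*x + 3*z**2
(-6, 0, 6*z)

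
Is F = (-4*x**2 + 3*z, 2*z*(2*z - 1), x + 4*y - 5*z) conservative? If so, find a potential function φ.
No, ∇×F = (6 - 8*z, 2, 0) ≠ 0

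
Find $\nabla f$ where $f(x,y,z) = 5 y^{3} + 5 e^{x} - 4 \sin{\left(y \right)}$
(5*exp(x), 15*y**2 - 4*cos(y), 0)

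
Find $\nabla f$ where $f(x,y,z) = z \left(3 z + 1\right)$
(0, 0, 6*z + 1)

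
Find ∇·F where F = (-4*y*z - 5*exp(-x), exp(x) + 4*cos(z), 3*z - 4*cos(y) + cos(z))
-sin(z) + 3 + 5*exp(-x)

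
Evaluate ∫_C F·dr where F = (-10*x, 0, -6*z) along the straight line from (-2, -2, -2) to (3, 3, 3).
-40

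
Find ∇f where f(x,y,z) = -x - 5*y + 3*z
(-1, -5, 3)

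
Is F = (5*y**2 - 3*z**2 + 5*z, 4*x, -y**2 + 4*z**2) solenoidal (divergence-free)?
No, ∇·F = 8*z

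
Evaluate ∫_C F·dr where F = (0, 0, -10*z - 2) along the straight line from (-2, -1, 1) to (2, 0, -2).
-9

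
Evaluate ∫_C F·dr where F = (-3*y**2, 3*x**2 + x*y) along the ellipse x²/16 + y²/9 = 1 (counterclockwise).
0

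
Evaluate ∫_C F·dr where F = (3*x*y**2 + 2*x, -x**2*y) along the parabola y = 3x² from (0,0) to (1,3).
5/2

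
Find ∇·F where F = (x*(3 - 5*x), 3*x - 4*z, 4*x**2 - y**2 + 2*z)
5 - 10*x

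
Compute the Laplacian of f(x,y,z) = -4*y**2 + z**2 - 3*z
-6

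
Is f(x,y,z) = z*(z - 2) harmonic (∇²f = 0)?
No, ∇²f = 2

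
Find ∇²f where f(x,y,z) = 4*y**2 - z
8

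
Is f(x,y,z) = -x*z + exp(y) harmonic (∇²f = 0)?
No, ∇²f = exp(y)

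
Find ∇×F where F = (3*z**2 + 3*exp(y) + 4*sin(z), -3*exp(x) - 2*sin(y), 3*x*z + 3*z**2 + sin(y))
(cos(y), 3*z + 4*cos(z), -3*exp(x) - 3*exp(y))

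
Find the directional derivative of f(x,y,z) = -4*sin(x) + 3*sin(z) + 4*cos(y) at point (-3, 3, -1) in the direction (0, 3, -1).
-3*sqrt(10)*(cos(1) + 4*sin(3))/10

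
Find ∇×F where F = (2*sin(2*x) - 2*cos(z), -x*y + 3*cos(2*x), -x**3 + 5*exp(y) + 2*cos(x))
(5*exp(y), 3*x**2 + 2*sin(x) + 2*sin(z), -y - 6*sin(2*x))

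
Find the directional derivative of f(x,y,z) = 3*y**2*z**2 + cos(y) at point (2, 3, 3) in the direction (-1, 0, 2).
324*sqrt(5)/5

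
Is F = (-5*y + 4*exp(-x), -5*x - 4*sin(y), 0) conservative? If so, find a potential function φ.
Yes, F is conservative. φ = -5*x*y + 4*cos(y) - 4*exp(-x)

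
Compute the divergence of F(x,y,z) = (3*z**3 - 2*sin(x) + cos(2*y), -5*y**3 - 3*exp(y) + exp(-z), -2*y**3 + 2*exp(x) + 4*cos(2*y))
-15*y**2 - 3*exp(y) - 2*cos(x)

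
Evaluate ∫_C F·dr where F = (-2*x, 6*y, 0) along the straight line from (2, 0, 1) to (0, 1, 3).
7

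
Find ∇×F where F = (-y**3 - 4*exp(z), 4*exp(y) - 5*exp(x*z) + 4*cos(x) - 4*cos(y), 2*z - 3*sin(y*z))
(5*x*exp(x*z) - 3*z*cos(y*z), -4*exp(z), 3*y**2 - 5*z*exp(x*z) - 4*sin(x))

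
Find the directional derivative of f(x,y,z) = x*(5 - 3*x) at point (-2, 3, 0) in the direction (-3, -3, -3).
-17*sqrt(3)/3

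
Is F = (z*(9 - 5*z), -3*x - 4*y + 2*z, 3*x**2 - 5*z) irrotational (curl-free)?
No, ∇×F = (-2, -6*x - 10*z + 9, -3)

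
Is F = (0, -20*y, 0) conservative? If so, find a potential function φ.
Yes, F is conservative. φ = -10*y**2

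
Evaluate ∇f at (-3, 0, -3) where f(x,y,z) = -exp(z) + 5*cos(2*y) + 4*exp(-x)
(-4*exp(3), 0, -exp(-3))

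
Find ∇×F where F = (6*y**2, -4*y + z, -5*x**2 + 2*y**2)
(4*y - 1, 10*x, -12*y)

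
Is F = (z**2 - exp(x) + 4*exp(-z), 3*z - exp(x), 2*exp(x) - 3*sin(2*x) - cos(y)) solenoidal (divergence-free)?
No, ∇·F = -exp(x)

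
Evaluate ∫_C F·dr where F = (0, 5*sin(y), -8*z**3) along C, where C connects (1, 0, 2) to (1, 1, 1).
35 - 5*cos(1)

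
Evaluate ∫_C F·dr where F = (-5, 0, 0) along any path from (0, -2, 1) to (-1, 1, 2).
5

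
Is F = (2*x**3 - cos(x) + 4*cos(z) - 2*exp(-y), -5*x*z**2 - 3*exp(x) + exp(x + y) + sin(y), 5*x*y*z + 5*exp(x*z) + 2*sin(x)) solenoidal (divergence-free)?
No, ∇·F = 6*x**2 + 5*x*y + 5*x*exp(x*z) + exp(x + y) + sin(x) + cos(y)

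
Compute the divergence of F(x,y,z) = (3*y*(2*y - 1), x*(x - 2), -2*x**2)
0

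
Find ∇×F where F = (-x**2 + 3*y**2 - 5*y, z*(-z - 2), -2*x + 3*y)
(2*z + 5, 2, 5 - 6*y)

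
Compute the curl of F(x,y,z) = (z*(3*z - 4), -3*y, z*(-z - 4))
(0, 6*z - 4, 0)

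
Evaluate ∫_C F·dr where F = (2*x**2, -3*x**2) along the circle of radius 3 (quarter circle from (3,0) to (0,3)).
-72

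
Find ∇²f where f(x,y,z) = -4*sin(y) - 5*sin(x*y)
5*x**2*sin(x*y) + 5*y**2*sin(x*y) + 4*sin(y)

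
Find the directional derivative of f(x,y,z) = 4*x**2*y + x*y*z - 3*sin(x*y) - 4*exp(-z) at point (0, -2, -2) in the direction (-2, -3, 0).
-20*sqrt(13)/13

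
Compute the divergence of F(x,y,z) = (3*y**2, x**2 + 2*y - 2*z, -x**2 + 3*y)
2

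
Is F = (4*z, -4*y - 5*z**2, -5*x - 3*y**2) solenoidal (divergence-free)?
No, ∇·F = -4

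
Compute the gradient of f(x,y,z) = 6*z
(0, 0, 6)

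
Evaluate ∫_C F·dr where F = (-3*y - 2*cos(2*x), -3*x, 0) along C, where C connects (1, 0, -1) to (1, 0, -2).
0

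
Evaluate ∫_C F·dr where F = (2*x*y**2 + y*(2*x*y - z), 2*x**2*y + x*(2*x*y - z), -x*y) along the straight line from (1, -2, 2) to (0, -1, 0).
-12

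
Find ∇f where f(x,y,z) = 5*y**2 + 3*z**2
(0, 10*y, 6*z)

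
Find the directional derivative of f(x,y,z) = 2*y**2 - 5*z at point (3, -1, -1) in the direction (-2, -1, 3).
-11*sqrt(14)/14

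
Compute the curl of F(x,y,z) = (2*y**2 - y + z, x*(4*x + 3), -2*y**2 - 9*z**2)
(-4*y, 1, 8*x - 4*y + 4)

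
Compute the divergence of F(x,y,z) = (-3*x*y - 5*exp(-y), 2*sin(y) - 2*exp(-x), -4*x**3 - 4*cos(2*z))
-3*y + 8*sin(2*z) + 2*cos(y)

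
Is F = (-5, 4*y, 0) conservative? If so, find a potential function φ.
Yes, F is conservative. φ = -5*x + 2*y**2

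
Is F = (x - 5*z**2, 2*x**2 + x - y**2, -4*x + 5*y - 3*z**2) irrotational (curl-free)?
No, ∇×F = (5, 4 - 10*z, 4*x + 1)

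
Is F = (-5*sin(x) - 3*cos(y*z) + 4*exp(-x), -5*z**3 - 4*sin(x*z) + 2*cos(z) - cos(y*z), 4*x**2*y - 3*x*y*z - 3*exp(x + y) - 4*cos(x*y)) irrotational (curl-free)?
No, ∇×F = (4*x**2 - 3*x*z + 4*x*sin(x*y) + 4*x*cos(x*z) - y*sin(y*z) + 15*z**2 - 3*exp(x + y) + 2*sin(z), -8*x*y + 3*y*z - 4*y*sin(x*y) + 3*y*sin(y*z) + 3*exp(x + y), -z*(3*sin(y*z) + 4*cos(x*z)))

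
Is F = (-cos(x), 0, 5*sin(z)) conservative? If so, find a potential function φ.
Yes, F is conservative. φ = -sin(x) - 5*cos(z)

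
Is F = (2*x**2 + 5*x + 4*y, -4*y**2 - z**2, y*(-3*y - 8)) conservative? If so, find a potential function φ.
No, ∇×F = (-6*y + 2*z - 8, 0, -4) ≠ 0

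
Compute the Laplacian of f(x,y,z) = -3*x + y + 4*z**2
8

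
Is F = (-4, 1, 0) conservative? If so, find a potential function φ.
Yes, F is conservative. φ = -4*x + y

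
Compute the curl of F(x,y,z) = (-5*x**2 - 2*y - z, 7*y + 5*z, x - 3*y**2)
(-6*y - 5, -2, 2)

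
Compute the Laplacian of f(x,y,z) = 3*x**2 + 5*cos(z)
6 - 5*cos(z)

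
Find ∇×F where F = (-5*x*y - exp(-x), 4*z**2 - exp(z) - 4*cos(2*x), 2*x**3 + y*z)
(-7*z + exp(z), -6*x**2, 5*x + 8*sin(2*x))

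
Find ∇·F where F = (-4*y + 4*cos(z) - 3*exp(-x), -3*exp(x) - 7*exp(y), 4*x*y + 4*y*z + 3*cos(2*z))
4*y - 7*exp(y) - 6*sin(2*z) + 3*exp(-x)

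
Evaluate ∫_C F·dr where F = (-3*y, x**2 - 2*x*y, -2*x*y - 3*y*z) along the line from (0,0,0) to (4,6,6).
-412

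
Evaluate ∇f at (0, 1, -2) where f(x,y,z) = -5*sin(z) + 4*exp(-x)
(-4, 0, -5*cos(2))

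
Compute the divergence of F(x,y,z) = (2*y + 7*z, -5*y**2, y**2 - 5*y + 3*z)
3 - 10*y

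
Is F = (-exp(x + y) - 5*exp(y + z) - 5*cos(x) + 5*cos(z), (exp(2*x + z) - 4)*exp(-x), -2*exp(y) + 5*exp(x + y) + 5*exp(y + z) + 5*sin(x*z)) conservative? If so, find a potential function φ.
No, ∇×F = (-2*exp(y) + 5*exp(x + y) - exp(x + z) + 5*exp(y + z), -5*z*cos(x*z) - 5*exp(x + y) - 5*exp(y + z) - 5*sin(z), ((exp(x + y) + 5*exp(y + z))*exp(x) + exp(2*x + z) + 4)*exp(-x)) ≠ 0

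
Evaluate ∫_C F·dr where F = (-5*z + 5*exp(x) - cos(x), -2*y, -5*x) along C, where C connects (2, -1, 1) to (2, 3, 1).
-8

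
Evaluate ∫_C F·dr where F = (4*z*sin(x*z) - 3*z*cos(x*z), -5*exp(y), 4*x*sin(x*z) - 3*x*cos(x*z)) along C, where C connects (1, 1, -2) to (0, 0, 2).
-9 - 3*sin(2) + 4*cos(2) + 5*E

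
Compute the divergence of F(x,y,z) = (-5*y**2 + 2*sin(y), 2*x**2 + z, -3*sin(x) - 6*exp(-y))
0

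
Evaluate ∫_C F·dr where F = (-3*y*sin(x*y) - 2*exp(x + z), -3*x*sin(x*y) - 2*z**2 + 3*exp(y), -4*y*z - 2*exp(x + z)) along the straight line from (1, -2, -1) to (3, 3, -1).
-2*exp(2) - 8 + 3*cos(9) - 3*exp(-2) - 3*cos(2) + 3*exp(3)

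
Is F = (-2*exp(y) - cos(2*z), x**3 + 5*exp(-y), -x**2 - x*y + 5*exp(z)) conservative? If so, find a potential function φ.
No, ∇×F = (-x, 2*x + y + 2*sin(2*z), 3*x**2 + 2*exp(y)) ≠ 0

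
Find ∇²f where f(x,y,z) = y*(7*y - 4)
14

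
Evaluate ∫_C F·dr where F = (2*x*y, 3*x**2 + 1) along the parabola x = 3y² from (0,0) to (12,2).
2026/5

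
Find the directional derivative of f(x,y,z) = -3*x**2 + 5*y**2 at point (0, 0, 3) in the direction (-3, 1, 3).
0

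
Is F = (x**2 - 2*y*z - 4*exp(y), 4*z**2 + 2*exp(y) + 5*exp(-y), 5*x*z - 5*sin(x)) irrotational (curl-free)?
No, ∇×F = (-8*z, -2*y - 5*z + 5*cos(x), 2*z + 4*exp(y))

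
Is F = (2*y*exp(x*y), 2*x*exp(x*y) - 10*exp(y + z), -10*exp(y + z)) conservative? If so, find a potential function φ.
Yes, F is conservative. φ = 2*exp(x*y) - 10*exp(y + z)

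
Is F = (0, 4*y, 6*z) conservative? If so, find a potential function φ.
Yes, F is conservative. φ = 2*y**2 + 3*z**2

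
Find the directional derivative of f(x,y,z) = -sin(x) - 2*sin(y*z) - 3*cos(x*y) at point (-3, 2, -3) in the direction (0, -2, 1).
-2*sqrt(5)*(9*sin(6) + 8*cos(6))/5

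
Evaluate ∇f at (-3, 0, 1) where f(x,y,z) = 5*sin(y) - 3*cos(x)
(-3*sin(3), 5, 0)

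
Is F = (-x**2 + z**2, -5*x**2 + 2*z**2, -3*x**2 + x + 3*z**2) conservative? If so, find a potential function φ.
No, ∇×F = (-4*z, 6*x + 2*z - 1, -10*x) ≠ 0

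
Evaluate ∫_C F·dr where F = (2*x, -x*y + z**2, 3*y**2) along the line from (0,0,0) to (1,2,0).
-1/3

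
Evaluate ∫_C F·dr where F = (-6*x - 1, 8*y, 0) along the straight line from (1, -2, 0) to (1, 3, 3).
20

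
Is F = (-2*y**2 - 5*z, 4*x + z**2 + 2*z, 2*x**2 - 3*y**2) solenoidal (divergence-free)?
Yes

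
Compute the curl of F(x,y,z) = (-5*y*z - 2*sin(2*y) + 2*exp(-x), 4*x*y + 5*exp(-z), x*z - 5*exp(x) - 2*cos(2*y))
(4*sin(2*y) + 5*exp(-z), -5*y - z + 5*exp(x), 4*y + 5*z + 4*cos(2*y))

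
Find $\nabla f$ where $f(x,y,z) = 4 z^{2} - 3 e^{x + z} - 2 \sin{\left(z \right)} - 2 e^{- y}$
(-3*exp(x + z), 2*exp(-y), 8*z - 3*exp(x + z) - 2*cos(z))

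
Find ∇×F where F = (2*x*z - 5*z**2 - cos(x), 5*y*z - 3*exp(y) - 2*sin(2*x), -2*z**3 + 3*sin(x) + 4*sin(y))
(-5*y + 4*cos(y), 2*x - 10*z - 3*cos(x), -4*cos(2*x))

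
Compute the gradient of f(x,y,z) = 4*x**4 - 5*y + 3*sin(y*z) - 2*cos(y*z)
(16*x**3, 2*z*sin(y*z) + 3*z*cos(y*z) - 5, y*(2*sin(y*z) + 3*cos(y*z)))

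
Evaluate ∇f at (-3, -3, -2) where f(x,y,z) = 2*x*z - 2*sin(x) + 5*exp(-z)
(-4 - 2*cos(3), 0, -5*exp(2) - 6)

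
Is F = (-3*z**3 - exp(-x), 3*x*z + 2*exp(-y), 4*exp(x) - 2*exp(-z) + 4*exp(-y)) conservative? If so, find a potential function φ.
No, ∇×F = (-3*x - 4*exp(-y), -9*z**2 - 4*exp(x), 3*z) ≠ 0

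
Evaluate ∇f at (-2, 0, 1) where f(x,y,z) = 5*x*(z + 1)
(10, 0, -10)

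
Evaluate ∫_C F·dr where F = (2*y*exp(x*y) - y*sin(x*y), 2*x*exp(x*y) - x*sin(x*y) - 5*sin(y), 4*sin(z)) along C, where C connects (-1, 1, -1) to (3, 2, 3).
5*cos(2) - 2*cos(1) - 2*exp(-1) + cos(6) - 4*cos(3) + 2*exp(6)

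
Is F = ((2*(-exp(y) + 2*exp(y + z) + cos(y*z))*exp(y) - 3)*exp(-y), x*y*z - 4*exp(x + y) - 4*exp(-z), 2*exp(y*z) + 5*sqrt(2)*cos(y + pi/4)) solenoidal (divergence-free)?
No, ∇·F = x*z + 2*y*exp(y*z) - 4*exp(x + y)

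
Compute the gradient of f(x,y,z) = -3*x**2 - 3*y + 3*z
(-6*x, -3, 3)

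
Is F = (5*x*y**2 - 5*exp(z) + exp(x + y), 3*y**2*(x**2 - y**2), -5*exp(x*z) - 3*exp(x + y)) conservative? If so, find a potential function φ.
No, ∇×F = (-3*exp(x + y), 5*z*exp(x*z) - 5*exp(z) + 3*exp(x + y), 6*x*y**2 - 10*x*y - exp(x + y)) ≠ 0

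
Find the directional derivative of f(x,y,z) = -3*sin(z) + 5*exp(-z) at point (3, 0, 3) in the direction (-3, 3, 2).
-sqrt(22)*(3*exp(3)*cos(3) + 5)*exp(-3)/11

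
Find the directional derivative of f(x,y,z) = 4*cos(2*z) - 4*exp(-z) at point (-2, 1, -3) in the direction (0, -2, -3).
-12*sqrt(13)*(2*sin(6) + exp(3))/13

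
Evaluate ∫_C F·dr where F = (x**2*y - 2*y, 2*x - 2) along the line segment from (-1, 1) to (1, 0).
1/3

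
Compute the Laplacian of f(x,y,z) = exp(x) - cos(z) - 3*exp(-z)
exp(x) + cos(z) - 3*exp(-z)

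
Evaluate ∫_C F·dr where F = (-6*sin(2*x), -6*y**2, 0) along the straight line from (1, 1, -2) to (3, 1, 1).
-3*cos(2) + 3*cos(6)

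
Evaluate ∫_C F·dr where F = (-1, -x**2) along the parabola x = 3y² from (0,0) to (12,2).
-348/5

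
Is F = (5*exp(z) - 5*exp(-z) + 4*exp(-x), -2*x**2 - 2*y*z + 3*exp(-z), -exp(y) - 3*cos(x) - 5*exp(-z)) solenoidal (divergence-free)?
No, ∇·F = -2*z + 5*exp(-z) - 4*exp(-x)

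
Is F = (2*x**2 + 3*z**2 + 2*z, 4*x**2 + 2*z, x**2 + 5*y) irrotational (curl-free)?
No, ∇×F = (3, -2*x + 6*z + 2, 8*x)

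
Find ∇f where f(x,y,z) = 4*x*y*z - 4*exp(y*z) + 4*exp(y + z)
(4*y*z, 4*x*z - 4*z*exp(y*z) + 4*exp(y + z), 4*x*y - 4*y*exp(y*z) + 4*exp(y + z))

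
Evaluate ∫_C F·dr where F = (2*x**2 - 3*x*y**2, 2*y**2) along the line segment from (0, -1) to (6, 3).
-106/3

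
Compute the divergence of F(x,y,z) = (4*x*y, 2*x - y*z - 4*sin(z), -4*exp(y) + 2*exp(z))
4*y - z + 2*exp(z)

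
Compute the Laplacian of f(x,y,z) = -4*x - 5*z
0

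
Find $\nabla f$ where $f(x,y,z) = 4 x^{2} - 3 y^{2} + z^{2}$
(8*x, -6*y, 2*z)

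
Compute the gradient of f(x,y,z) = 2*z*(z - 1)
(0, 0, 4*z - 2)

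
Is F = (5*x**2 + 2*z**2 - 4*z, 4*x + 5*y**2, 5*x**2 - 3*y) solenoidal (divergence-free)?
No, ∇·F = 10*x + 10*y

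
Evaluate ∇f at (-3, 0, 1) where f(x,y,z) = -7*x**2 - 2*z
(42, 0, -2)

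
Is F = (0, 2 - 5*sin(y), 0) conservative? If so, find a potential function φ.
Yes, F is conservative. φ = 2*y + 5*cos(y)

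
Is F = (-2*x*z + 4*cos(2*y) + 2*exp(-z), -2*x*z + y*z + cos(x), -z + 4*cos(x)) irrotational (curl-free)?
No, ∇×F = (2*x - y, -2*x + 4*sin(x) - 2*exp(-z), -2*z - sin(x) + 8*sin(2*y))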